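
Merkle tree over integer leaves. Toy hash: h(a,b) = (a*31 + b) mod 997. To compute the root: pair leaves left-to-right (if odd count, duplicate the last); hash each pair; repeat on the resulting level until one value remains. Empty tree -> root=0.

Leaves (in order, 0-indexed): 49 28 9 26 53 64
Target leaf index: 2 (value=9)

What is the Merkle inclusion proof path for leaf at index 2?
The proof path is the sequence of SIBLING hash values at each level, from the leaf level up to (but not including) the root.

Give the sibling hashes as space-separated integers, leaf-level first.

L0 (leaves): [49, 28, 9, 26, 53, 64], target index=2
L1: h(49,28)=(49*31+28)%997=550 [pair 0] h(9,26)=(9*31+26)%997=305 [pair 1] h(53,64)=(53*31+64)%997=710 [pair 2] -> [550, 305, 710]
  Sibling for proof at L0: 26
L2: h(550,305)=(550*31+305)%997=406 [pair 0] h(710,710)=(710*31+710)%997=786 [pair 1] -> [406, 786]
  Sibling for proof at L1: 550
L3: h(406,786)=(406*31+786)%997=411 [pair 0] -> [411]
  Sibling for proof at L2: 786
Root: 411
Proof path (sibling hashes from leaf to root): [26, 550, 786]

Answer: 26 550 786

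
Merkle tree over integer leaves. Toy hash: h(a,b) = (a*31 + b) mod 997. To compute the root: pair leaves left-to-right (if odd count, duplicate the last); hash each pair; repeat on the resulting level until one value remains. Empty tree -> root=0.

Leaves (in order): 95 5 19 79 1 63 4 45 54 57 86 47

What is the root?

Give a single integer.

L0: [95, 5, 19, 79, 1, 63, 4, 45, 54, 57, 86, 47]
L1: h(95,5)=(95*31+5)%997=956 h(19,79)=(19*31+79)%997=668 h(1,63)=(1*31+63)%997=94 h(4,45)=(4*31+45)%997=169 h(54,57)=(54*31+57)%997=734 h(86,47)=(86*31+47)%997=719 -> [956, 668, 94, 169, 734, 719]
L2: h(956,668)=(956*31+668)%997=394 h(94,169)=(94*31+169)%997=92 h(734,719)=(734*31+719)%997=542 -> [394, 92, 542]
L3: h(394,92)=(394*31+92)%997=342 h(542,542)=(542*31+542)%997=395 -> [342, 395]
L4: h(342,395)=(342*31+395)%997=30 -> [30]

Answer: 30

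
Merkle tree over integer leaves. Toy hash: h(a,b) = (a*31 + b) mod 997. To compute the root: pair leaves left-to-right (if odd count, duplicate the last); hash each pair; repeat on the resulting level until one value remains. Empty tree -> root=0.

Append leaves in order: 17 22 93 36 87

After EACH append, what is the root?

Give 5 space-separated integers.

After append 17 (leaves=[17]):
  L0: [17]
  root=17
After append 22 (leaves=[17, 22]):
  L0: [17, 22]
  L1: h(17,22)=(17*31+22)%997=549 -> [549]
  root=549
After append 93 (leaves=[17, 22, 93]):
  L0: [17, 22, 93]
  L1: h(17,22)=(17*31+22)%997=549 h(93,93)=(93*31+93)%997=982 -> [549, 982]
  L2: h(549,982)=(549*31+982)%997=55 -> [55]
  root=55
After append 36 (leaves=[17, 22, 93, 36]):
  L0: [17, 22, 93, 36]
  L1: h(17,22)=(17*31+22)%997=549 h(93,36)=(93*31+36)%997=925 -> [549, 925]
  L2: h(549,925)=(549*31+925)%997=995 -> [995]
  root=995
After append 87 (leaves=[17, 22, 93, 36, 87]):
  L0: [17, 22, 93, 36, 87]
  L1: h(17,22)=(17*31+22)%997=549 h(93,36)=(93*31+36)%997=925 h(87,87)=(87*31+87)%997=790 -> [549, 925, 790]
  L2: h(549,925)=(549*31+925)%997=995 h(790,790)=(790*31+790)%997=355 -> [995, 355]
  L3: h(995,355)=(995*31+355)%997=293 -> [293]
  root=293

Answer: 17 549 55 995 293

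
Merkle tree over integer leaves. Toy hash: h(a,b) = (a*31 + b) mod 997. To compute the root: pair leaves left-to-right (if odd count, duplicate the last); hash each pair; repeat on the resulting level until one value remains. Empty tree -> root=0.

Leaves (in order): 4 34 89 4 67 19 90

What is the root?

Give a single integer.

Answer: 265

Derivation:
L0: [4, 34, 89, 4, 67, 19, 90]
L1: h(4,34)=(4*31+34)%997=158 h(89,4)=(89*31+4)%997=769 h(67,19)=(67*31+19)%997=102 h(90,90)=(90*31+90)%997=886 -> [158, 769, 102, 886]
L2: h(158,769)=(158*31+769)%997=682 h(102,886)=(102*31+886)%997=60 -> [682, 60]
L3: h(682,60)=(682*31+60)%997=265 -> [265]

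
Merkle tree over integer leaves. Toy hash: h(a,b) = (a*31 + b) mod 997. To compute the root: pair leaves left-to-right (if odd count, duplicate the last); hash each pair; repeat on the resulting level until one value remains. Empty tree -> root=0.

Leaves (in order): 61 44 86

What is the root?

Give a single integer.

Answer: 923

Derivation:
L0: [61, 44, 86]
L1: h(61,44)=(61*31+44)%997=938 h(86,86)=(86*31+86)%997=758 -> [938, 758]
L2: h(938,758)=(938*31+758)%997=923 -> [923]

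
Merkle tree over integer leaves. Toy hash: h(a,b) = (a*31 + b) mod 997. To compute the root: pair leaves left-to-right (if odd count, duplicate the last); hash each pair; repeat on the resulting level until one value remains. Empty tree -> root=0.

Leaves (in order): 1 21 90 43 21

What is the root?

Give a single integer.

L0: [1, 21, 90, 43, 21]
L1: h(1,21)=(1*31+21)%997=52 h(90,43)=(90*31+43)%997=839 h(21,21)=(21*31+21)%997=672 -> [52, 839, 672]
L2: h(52,839)=(52*31+839)%997=457 h(672,672)=(672*31+672)%997=567 -> [457, 567]
L3: h(457,567)=(457*31+567)%997=776 -> [776]

Answer: 776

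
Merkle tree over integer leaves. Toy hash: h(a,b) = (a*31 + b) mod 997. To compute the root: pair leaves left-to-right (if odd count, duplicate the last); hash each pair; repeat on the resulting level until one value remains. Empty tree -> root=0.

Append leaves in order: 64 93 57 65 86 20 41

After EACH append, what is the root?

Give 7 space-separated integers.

Answer: 64 83 409 417 294 176 796

Derivation:
After append 64 (leaves=[64]):
  L0: [64]
  root=64
After append 93 (leaves=[64, 93]):
  L0: [64, 93]
  L1: h(64,93)=(64*31+93)%997=83 -> [83]
  root=83
After append 57 (leaves=[64, 93, 57]):
  L0: [64, 93, 57]
  L1: h(64,93)=(64*31+93)%997=83 h(57,57)=(57*31+57)%997=827 -> [83, 827]
  L2: h(83,827)=(83*31+827)%997=409 -> [409]
  root=409
After append 65 (leaves=[64, 93, 57, 65]):
  L0: [64, 93, 57, 65]
  L1: h(64,93)=(64*31+93)%997=83 h(57,65)=(57*31+65)%997=835 -> [83, 835]
  L2: h(83,835)=(83*31+835)%997=417 -> [417]
  root=417
After append 86 (leaves=[64, 93, 57, 65, 86]):
  L0: [64, 93, 57, 65, 86]
  L1: h(64,93)=(64*31+93)%997=83 h(57,65)=(57*31+65)%997=835 h(86,86)=(86*31+86)%997=758 -> [83, 835, 758]
  L2: h(83,835)=(83*31+835)%997=417 h(758,758)=(758*31+758)%997=328 -> [417, 328]
  L3: h(417,328)=(417*31+328)%997=294 -> [294]
  root=294
After append 20 (leaves=[64, 93, 57, 65, 86, 20]):
  L0: [64, 93, 57, 65, 86, 20]
  L1: h(64,93)=(64*31+93)%997=83 h(57,65)=(57*31+65)%997=835 h(86,20)=(86*31+20)%997=692 -> [83, 835, 692]
  L2: h(83,835)=(83*31+835)%997=417 h(692,692)=(692*31+692)%997=210 -> [417, 210]
  L3: h(417,210)=(417*31+210)%997=176 -> [176]
  root=176
After append 41 (leaves=[64, 93, 57, 65, 86, 20, 41]):
  L0: [64, 93, 57, 65, 86, 20, 41]
  L1: h(64,93)=(64*31+93)%997=83 h(57,65)=(57*31+65)%997=835 h(86,20)=(86*31+20)%997=692 h(41,41)=(41*31+41)%997=315 -> [83, 835, 692, 315]
  L2: h(83,835)=(83*31+835)%997=417 h(692,315)=(692*31+315)%997=830 -> [417, 830]
  L3: h(417,830)=(417*31+830)%997=796 -> [796]
  root=796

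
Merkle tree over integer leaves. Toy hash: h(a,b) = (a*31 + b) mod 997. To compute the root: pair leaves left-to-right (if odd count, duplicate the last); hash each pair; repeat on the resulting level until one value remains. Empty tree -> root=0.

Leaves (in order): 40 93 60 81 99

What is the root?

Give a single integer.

Answer: 898

Derivation:
L0: [40, 93, 60, 81, 99]
L1: h(40,93)=(40*31+93)%997=336 h(60,81)=(60*31+81)%997=944 h(99,99)=(99*31+99)%997=177 -> [336, 944, 177]
L2: h(336,944)=(336*31+944)%997=393 h(177,177)=(177*31+177)%997=679 -> [393, 679]
L3: h(393,679)=(393*31+679)%997=898 -> [898]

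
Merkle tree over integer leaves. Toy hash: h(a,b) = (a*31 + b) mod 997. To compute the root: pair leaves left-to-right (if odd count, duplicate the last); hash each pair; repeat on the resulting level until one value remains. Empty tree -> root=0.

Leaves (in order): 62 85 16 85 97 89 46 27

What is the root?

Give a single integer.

L0: [62, 85, 16, 85, 97, 89, 46, 27]
L1: h(62,85)=(62*31+85)%997=13 h(16,85)=(16*31+85)%997=581 h(97,89)=(97*31+89)%997=105 h(46,27)=(46*31+27)%997=456 -> [13, 581, 105, 456]
L2: h(13,581)=(13*31+581)%997=984 h(105,456)=(105*31+456)%997=720 -> [984, 720]
L3: h(984,720)=(984*31+720)%997=317 -> [317]

Answer: 317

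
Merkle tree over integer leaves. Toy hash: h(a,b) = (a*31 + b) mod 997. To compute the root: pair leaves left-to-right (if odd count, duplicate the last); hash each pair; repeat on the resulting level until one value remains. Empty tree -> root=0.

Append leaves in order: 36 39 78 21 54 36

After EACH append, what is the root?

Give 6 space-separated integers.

After append 36 (leaves=[36]):
  L0: [36]
  root=36
After append 39 (leaves=[36, 39]):
  L0: [36, 39]
  L1: h(36,39)=(36*31+39)%997=158 -> [158]
  root=158
After append 78 (leaves=[36, 39, 78]):
  L0: [36, 39, 78]
  L1: h(36,39)=(36*31+39)%997=158 h(78,78)=(78*31+78)%997=502 -> [158, 502]
  L2: h(158,502)=(158*31+502)%997=415 -> [415]
  root=415
After append 21 (leaves=[36, 39, 78, 21]):
  L0: [36, 39, 78, 21]
  L1: h(36,39)=(36*31+39)%997=158 h(78,21)=(78*31+21)%997=445 -> [158, 445]
  L2: h(158,445)=(158*31+445)%997=358 -> [358]
  root=358
After append 54 (leaves=[36, 39, 78, 21, 54]):
  L0: [36, 39, 78, 21, 54]
  L1: h(36,39)=(36*31+39)%997=158 h(78,21)=(78*31+21)%997=445 h(54,54)=(54*31+54)%997=731 -> [158, 445, 731]
  L2: h(158,445)=(158*31+445)%997=358 h(731,731)=(731*31+731)%997=461 -> [358, 461]
  L3: h(358,461)=(358*31+461)%997=592 -> [592]
  root=592
After append 36 (leaves=[36, 39, 78, 21, 54, 36]):
  L0: [36, 39, 78, 21, 54, 36]
  L1: h(36,39)=(36*31+39)%997=158 h(78,21)=(78*31+21)%997=445 h(54,36)=(54*31+36)%997=713 -> [158, 445, 713]
  L2: h(158,445)=(158*31+445)%997=358 h(713,713)=(713*31+713)%997=882 -> [358, 882]
  L3: h(358,882)=(358*31+882)%997=16 -> [16]
  root=16

Answer: 36 158 415 358 592 16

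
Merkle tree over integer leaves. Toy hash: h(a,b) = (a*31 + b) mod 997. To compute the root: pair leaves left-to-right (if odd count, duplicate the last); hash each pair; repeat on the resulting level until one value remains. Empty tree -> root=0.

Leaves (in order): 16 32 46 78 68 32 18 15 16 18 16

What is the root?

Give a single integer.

L0: [16, 32, 46, 78, 68, 32, 18, 15, 16, 18, 16]
L1: h(16,32)=(16*31+32)%997=528 h(46,78)=(46*31+78)%997=507 h(68,32)=(68*31+32)%997=146 h(18,15)=(18*31+15)%997=573 h(16,18)=(16*31+18)%997=514 h(16,16)=(16*31+16)%997=512 -> [528, 507, 146, 573, 514, 512]
L2: h(528,507)=(528*31+507)%997=923 h(146,573)=(146*31+573)%997=114 h(514,512)=(514*31+512)%997=494 -> [923, 114, 494]
L3: h(923,114)=(923*31+114)%997=811 h(494,494)=(494*31+494)%997=853 -> [811, 853]
L4: h(811,853)=(811*31+853)%997=72 -> [72]

Answer: 72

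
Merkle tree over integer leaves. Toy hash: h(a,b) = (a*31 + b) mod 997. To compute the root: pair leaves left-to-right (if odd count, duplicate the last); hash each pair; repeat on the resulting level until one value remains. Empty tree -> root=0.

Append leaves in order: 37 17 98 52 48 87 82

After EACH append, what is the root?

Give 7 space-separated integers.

After append 37 (leaves=[37]):
  L0: [37]
  root=37
After append 17 (leaves=[37, 17]):
  L0: [37, 17]
  L1: h(37,17)=(37*31+17)%997=167 -> [167]
  root=167
After append 98 (leaves=[37, 17, 98]):
  L0: [37, 17, 98]
  L1: h(37,17)=(37*31+17)%997=167 h(98,98)=(98*31+98)%997=145 -> [167, 145]
  L2: h(167,145)=(167*31+145)%997=337 -> [337]
  root=337
After append 52 (leaves=[37, 17, 98, 52]):
  L0: [37, 17, 98, 52]
  L1: h(37,17)=(37*31+17)%997=167 h(98,52)=(98*31+52)%997=99 -> [167, 99]
  L2: h(167,99)=(167*31+99)%997=291 -> [291]
  root=291
After append 48 (leaves=[37, 17, 98, 52, 48]):
  L0: [37, 17, 98, 52, 48]
  L1: h(37,17)=(37*31+17)%997=167 h(98,52)=(98*31+52)%997=99 h(48,48)=(48*31+48)%997=539 -> [167, 99, 539]
  L2: h(167,99)=(167*31+99)%997=291 h(539,539)=(539*31+539)%997=299 -> [291, 299]
  L3: h(291,299)=(291*31+299)%997=347 -> [347]
  root=347
After append 87 (leaves=[37, 17, 98, 52, 48, 87]):
  L0: [37, 17, 98, 52, 48, 87]
  L1: h(37,17)=(37*31+17)%997=167 h(98,52)=(98*31+52)%997=99 h(48,87)=(48*31+87)%997=578 -> [167, 99, 578]
  L2: h(167,99)=(167*31+99)%997=291 h(578,578)=(578*31+578)%997=550 -> [291, 550]
  L3: h(291,550)=(291*31+550)%997=598 -> [598]
  root=598
After append 82 (leaves=[37, 17, 98, 52, 48, 87, 82]):
  L0: [37, 17, 98, 52, 48, 87, 82]
  L1: h(37,17)=(37*31+17)%997=167 h(98,52)=(98*31+52)%997=99 h(48,87)=(48*31+87)%997=578 h(82,82)=(82*31+82)%997=630 -> [167, 99, 578, 630]
  L2: h(167,99)=(167*31+99)%997=291 h(578,630)=(578*31+630)%997=602 -> [291, 602]
  L3: h(291,602)=(291*31+602)%997=650 -> [650]
  root=650

Answer: 37 167 337 291 347 598 650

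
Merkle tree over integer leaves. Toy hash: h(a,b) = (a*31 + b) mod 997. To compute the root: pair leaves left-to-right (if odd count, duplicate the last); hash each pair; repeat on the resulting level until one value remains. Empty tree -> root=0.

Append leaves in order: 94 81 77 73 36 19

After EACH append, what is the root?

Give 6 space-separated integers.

After append 94 (leaves=[94]):
  L0: [94]
  root=94
After append 81 (leaves=[94, 81]):
  L0: [94, 81]
  L1: h(94,81)=(94*31+81)%997=4 -> [4]
  root=4
After append 77 (leaves=[94, 81, 77]):
  L0: [94, 81, 77]
  L1: h(94,81)=(94*31+81)%997=4 h(77,77)=(77*31+77)%997=470 -> [4, 470]
  L2: h(4,470)=(4*31+470)%997=594 -> [594]
  root=594
After append 73 (leaves=[94, 81, 77, 73]):
  L0: [94, 81, 77, 73]
  L1: h(94,81)=(94*31+81)%997=4 h(77,73)=(77*31+73)%997=466 -> [4, 466]
  L2: h(4,466)=(4*31+466)%997=590 -> [590]
  root=590
After append 36 (leaves=[94, 81, 77, 73, 36]):
  L0: [94, 81, 77, 73, 36]
  L1: h(94,81)=(94*31+81)%997=4 h(77,73)=(77*31+73)%997=466 h(36,36)=(36*31+36)%997=155 -> [4, 466, 155]
  L2: h(4,466)=(4*31+466)%997=590 h(155,155)=(155*31+155)%997=972 -> [590, 972]
  L3: h(590,972)=(590*31+972)%997=319 -> [319]
  root=319
After append 19 (leaves=[94, 81, 77, 73, 36, 19]):
  L0: [94, 81, 77, 73, 36, 19]
  L1: h(94,81)=(94*31+81)%997=4 h(77,73)=(77*31+73)%997=466 h(36,19)=(36*31+19)%997=138 -> [4, 466, 138]
  L2: h(4,466)=(4*31+466)%997=590 h(138,138)=(138*31+138)%997=428 -> [590, 428]
  L3: h(590,428)=(590*31+428)%997=772 -> [772]
  root=772

Answer: 94 4 594 590 319 772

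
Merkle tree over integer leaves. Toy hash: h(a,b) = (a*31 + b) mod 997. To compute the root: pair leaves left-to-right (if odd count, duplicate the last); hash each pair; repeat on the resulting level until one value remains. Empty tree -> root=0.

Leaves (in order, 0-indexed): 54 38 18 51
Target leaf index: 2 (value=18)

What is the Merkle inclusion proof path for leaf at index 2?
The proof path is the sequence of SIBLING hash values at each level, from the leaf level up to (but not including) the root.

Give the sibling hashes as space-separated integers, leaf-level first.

L0 (leaves): [54, 38, 18, 51], target index=2
L1: h(54,38)=(54*31+38)%997=715 [pair 0] h(18,51)=(18*31+51)%997=609 [pair 1] -> [715, 609]
  Sibling for proof at L0: 51
L2: h(715,609)=(715*31+609)%997=840 [pair 0] -> [840]
  Sibling for proof at L1: 715
Root: 840
Proof path (sibling hashes from leaf to root): [51, 715]

Answer: 51 715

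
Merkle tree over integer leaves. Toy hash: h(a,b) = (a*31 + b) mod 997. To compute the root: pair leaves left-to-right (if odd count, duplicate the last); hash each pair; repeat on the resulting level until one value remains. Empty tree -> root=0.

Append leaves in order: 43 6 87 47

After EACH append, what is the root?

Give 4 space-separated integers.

After append 43 (leaves=[43]):
  L0: [43]
  root=43
After append 6 (leaves=[43, 6]):
  L0: [43, 6]
  L1: h(43,6)=(43*31+6)%997=342 -> [342]
  root=342
After append 87 (leaves=[43, 6, 87]):
  L0: [43, 6, 87]
  L1: h(43,6)=(43*31+6)%997=342 h(87,87)=(87*31+87)%997=790 -> [342, 790]
  L2: h(342,790)=(342*31+790)%997=425 -> [425]
  root=425
After append 47 (leaves=[43, 6, 87, 47]):
  L0: [43, 6, 87, 47]
  L1: h(43,6)=(43*31+6)%997=342 h(87,47)=(87*31+47)%997=750 -> [342, 750]
  L2: h(342,750)=(342*31+750)%997=385 -> [385]
  root=385

Answer: 43 342 425 385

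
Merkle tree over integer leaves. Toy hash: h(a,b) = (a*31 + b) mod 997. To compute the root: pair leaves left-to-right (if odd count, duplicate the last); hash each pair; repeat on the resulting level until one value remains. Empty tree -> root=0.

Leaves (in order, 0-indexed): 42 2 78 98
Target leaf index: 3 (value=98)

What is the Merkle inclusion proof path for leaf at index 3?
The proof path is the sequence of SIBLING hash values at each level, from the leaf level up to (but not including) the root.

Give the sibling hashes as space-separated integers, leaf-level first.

L0 (leaves): [42, 2, 78, 98], target index=3
L1: h(42,2)=(42*31+2)%997=307 [pair 0] h(78,98)=(78*31+98)%997=522 [pair 1] -> [307, 522]
  Sibling for proof at L0: 78
L2: h(307,522)=(307*31+522)%997=69 [pair 0] -> [69]
  Sibling for proof at L1: 307
Root: 69
Proof path (sibling hashes from leaf to root): [78, 307]

Answer: 78 307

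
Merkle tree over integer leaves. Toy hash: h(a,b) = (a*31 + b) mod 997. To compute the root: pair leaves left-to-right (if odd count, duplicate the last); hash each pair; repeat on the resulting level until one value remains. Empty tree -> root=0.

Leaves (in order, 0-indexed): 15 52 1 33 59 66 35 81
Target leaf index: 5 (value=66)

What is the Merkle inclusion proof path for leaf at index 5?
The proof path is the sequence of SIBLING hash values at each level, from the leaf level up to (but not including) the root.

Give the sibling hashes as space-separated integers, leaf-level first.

L0 (leaves): [15, 52, 1, 33, 59, 66, 35, 81], target index=5
L1: h(15,52)=(15*31+52)%997=517 [pair 0] h(1,33)=(1*31+33)%997=64 [pair 1] h(59,66)=(59*31+66)%997=898 [pair 2] h(35,81)=(35*31+81)%997=169 [pair 3] -> [517, 64, 898, 169]
  Sibling for proof at L0: 59
L2: h(517,64)=(517*31+64)%997=139 [pair 0] h(898,169)=(898*31+169)%997=91 [pair 1] -> [139, 91]
  Sibling for proof at L1: 169
L3: h(139,91)=(139*31+91)%997=412 [pair 0] -> [412]
  Sibling for proof at L2: 139
Root: 412
Proof path (sibling hashes from leaf to root): [59, 169, 139]

Answer: 59 169 139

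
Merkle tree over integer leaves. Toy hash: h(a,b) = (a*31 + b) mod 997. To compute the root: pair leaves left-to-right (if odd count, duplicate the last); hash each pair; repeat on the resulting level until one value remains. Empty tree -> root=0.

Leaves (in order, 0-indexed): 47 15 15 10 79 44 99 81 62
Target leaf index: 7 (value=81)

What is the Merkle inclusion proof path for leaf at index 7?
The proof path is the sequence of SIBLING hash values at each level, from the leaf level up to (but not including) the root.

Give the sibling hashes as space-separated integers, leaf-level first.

Answer: 99 499 245 727

Derivation:
L0 (leaves): [47, 15, 15, 10, 79, 44, 99, 81, 62], target index=7
L1: h(47,15)=(47*31+15)%997=475 [pair 0] h(15,10)=(15*31+10)%997=475 [pair 1] h(79,44)=(79*31+44)%997=499 [pair 2] h(99,81)=(99*31+81)%997=159 [pair 3] h(62,62)=(62*31+62)%997=987 [pair 4] -> [475, 475, 499, 159, 987]
  Sibling for proof at L0: 99
L2: h(475,475)=(475*31+475)%997=245 [pair 0] h(499,159)=(499*31+159)%997=673 [pair 1] h(987,987)=(987*31+987)%997=677 [pair 2] -> [245, 673, 677]
  Sibling for proof at L1: 499
L3: h(245,673)=(245*31+673)%997=292 [pair 0] h(677,677)=(677*31+677)%997=727 [pair 1] -> [292, 727]
  Sibling for proof at L2: 245
L4: h(292,727)=(292*31+727)%997=806 [pair 0] -> [806]
  Sibling for proof at L3: 727
Root: 806
Proof path (sibling hashes from leaf to root): [99, 499, 245, 727]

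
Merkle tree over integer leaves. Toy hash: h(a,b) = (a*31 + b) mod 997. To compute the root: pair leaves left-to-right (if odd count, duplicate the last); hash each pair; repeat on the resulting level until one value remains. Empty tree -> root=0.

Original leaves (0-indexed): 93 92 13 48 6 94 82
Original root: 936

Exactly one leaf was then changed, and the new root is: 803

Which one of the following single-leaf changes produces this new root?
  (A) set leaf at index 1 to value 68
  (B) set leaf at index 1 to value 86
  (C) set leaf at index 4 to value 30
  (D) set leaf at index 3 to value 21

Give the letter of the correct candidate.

Original leaves: [93, 92, 13, 48, 6, 94, 82]
Target new root: 803
Try each candidate change and compute the resulting root:
Candidate A: set leaf[1] = 68 -> leaves = [93, 68, 13, 48, 6, 94, 82]
  L0: [93, 68, 13, 48, 6, 94, 82]
  L1: h(93,68)=(93*31+68)%997=957 h(13,48)=(13*31+48)%997=451 h(6,94)=(6*31+94)%997=280 h(82,82)=(82*31+82)%997=630 -> [957, 451, 280, 630]
  L2: h(957,451)=(957*31+451)%997=208 h(280,630)=(280*31+630)%997=337 -> [208, 337]
  L3: h(208,337)=(208*31+337)%997=803 -> [803]
  root = 803 == target 803  ** MATCH **
Candidate B: set leaf[1] = 86 -> leaves = [93, 86, 13, 48, 6, 94, 82]
  L0: [93, 86, 13, 48, 6, 94, 82]
  L1: h(93,86)=(93*31+86)%997=975 h(13,48)=(13*31+48)%997=451 h(6,94)=(6*31+94)%997=280 h(82,82)=(82*31+82)%997=630 -> [975, 451, 280, 630]
  L2: h(975,451)=(975*31+451)%997=766 h(280,630)=(280*31+630)%997=337 -> [766, 337]
  L3: h(766,337)=(766*31+337)%997=155 -> [155]
  root = 155 != target 803
Candidate C: set leaf[4] = 30 -> leaves = [93, 92, 13, 48, 30, 94, 82]
  L0: [93, 92, 13, 48, 30, 94, 82]
  L1: h(93,92)=(93*31+92)%997=981 h(13,48)=(13*31+48)%997=451 h(30,94)=(30*31+94)%997=27 h(82,82)=(82*31+82)%997=630 -> [981, 451, 27, 630]
  L2: h(981,451)=(981*31+451)%997=952 h(27,630)=(27*31+630)%997=470 -> [952, 470]
  L3: h(952,470)=(952*31+470)%997=72 -> [72]
  root = 72 != target 803
Candidate D: set leaf[3] = 21 -> leaves = [93, 92, 13, 21, 6, 94, 82]
  L0: [93, 92, 13, 21, 6, 94, 82]
  L1: h(93,92)=(93*31+92)%997=981 h(13,21)=(13*31+21)%997=424 h(6,94)=(6*31+94)%997=280 h(82,82)=(82*31+82)%997=630 -> [981, 424, 280, 630]
  L2: h(981,424)=(981*31+424)%997=925 h(280,630)=(280*31+630)%997=337 -> [925, 337]
  L3: h(925,337)=(925*31+337)%997=99 -> [99]
  root = 99 != target 803
Candidate A produces the target root.

Answer: A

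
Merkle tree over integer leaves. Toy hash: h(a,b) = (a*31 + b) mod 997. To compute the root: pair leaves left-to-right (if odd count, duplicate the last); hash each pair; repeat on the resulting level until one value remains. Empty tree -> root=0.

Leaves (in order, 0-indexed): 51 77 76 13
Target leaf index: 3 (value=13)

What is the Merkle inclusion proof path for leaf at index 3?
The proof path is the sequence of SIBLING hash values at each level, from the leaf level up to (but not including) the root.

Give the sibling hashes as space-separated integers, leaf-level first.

L0 (leaves): [51, 77, 76, 13], target index=3
L1: h(51,77)=(51*31+77)%997=661 [pair 0] h(76,13)=(76*31+13)%997=375 [pair 1] -> [661, 375]
  Sibling for proof at L0: 76
L2: h(661,375)=(661*31+375)%997=926 [pair 0] -> [926]
  Sibling for proof at L1: 661
Root: 926
Proof path (sibling hashes from leaf to root): [76, 661]

Answer: 76 661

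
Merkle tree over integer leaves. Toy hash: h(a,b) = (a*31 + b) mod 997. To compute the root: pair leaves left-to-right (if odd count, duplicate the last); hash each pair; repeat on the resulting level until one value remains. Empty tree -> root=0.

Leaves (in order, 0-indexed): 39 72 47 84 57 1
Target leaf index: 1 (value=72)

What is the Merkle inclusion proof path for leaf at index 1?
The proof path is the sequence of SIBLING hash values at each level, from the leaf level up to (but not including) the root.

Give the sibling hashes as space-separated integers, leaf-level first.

Answer: 39 544 744

Derivation:
L0 (leaves): [39, 72, 47, 84, 57, 1], target index=1
L1: h(39,72)=(39*31+72)%997=284 [pair 0] h(47,84)=(47*31+84)%997=544 [pair 1] h(57,1)=(57*31+1)%997=771 [pair 2] -> [284, 544, 771]
  Sibling for proof at L0: 39
L2: h(284,544)=(284*31+544)%997=375 [pair 0] h(771,771)=(771*31+771)%997=744 [pair 1] -> [375, 744]
  Sibling for proof at L1: 544
L3: h(375,744)=(375*31+744)%997=405 [pair 0] -> [405]
  Sibling for proof at L2: 744
Root: 405
Proof path (sibling hashes from leaf to root): [39, 544, 744]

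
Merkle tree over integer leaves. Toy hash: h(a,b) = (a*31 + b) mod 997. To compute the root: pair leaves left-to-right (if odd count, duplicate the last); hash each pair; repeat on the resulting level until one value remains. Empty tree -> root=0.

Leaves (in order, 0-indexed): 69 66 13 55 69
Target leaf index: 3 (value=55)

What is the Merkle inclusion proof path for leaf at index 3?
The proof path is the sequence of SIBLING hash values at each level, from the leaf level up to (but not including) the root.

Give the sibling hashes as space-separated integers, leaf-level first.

L0 (leaves): [69, 66, 13, 55, 69], target index=3
L1: h(69,66)=(69*31+66)%997=211 [pair 0] h(13,55)=(13*31+55)%997=458 [pair 1] h(69,69)=(69*31+69)%997=214 [pair 2] -> [211, 458, 214]
  Sibling for proof at L0: 13
L2: h(211,458)=(211*31+458)%997=20 [pair 0] h(214,214)=(214*31+214)%997=866 [pair 1] -> [20, 866]
  Sibling for proof at L1: 211
L3: h(20,866)=(20*31+866)%997=489 [pair 0] -> [489]
  Sibling for proof at L2: 866
Root: 489
Proof path (sibling hashes from leaf to root): [13, 211, 866]

Answer: 13 211 866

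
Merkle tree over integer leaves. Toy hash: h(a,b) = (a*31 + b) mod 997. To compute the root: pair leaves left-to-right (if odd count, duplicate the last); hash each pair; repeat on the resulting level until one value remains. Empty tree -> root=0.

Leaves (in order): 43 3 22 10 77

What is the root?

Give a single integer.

L0: [43, 3, 22, 10, 77]
L1: h(43,3)=(43*31+3)%997=339 h(22,10)=(22*31+10)%997=692 h(77,77)=(77*31+77)%997=470 -> [339, 692, 470]
L2: h(339,692)=(339*31+692)%997=234 h(470,470)=(470*31+470)%997=85 -> [234, 85]
L3: h(234,85)=(234*31+85)%997=360 -> [360]

Answer: 360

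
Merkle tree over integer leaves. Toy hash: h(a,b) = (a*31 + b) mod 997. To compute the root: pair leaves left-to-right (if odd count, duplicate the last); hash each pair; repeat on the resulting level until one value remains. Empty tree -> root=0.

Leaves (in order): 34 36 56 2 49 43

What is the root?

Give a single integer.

L0: [34, 36, 56, 2, 49, 43]
L1: h(34,36)=(34*31+36)%997=93 h(56,2)=(56*31+2)%997=741 h(49,43)=(49*31+43)%997=565 -> [93, 741, 565]
L2: h(93,741)=(93*31+741)%997=633 h(565,565)=(565*31+565)%997=134 -> [633, 134]
L3: h(633,134)=(633*31+134)%997=814 -> [814]

Answer: 814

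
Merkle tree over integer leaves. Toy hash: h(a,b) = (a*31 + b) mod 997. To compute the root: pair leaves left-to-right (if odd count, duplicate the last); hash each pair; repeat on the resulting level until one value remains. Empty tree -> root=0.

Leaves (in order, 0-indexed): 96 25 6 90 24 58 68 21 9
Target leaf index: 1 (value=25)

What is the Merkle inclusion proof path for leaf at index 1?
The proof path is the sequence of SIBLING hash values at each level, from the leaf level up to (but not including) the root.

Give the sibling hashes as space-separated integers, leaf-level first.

Answer: 96 276 72 797

Derivation:
L0 (leaves): [96, 25, 6, 90, 24, 58, 68, 21, 9], target index=1
L1: h(96,25)=(96*31+25)%997=10 [pair 0] h(6,90)=(6*31+90)%997=276 [pair 1] h(24,58)=(24*31+58)%997=802 [pair 2] h(68,21)=(68*31+21)%997=135 [pair 3] h(9,9)=(9*31+9)%997=288 [pair 4] -> [10, 276, 802, 135, 288]
  Sibling for proof at L0: 96
L2: h(10,276)=(10*31+276)%997=586 [pair 0] h(802,135)=(802*31+135)%997=72 [pair 1] h(288,288)=(288*31+288)%997=243 [pair 2] -> [586, 72, 243]
  Sibling for proof at L1: 276
L3: h(586,72)=(586*31+72)%997=292 [pair 0] h(243,243)=(243*31+243)%997=797 [pair 1] -> [292, 797]
  Sibling for proof at L2: 72
L4: h(292,797)=(292*31+797)%997=876 [pair 0] -> [876]
  Sibling for proof at L3: 797
Root: 876
Proof path (sibling hashes from leaf to root): [96, 276, 72, 797]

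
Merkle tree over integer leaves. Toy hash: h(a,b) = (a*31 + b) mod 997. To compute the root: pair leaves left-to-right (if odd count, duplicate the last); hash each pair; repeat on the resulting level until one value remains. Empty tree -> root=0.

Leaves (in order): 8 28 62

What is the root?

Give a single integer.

L0: [8, 28, 62]
L1: h(8,28)=(8*31+28)%997=276 h(62,62)=(62*31+62)%997=987 -> [276, 987]
L2: h(276,987)=(276*31+987)%997=570 -> [570]

Answer: 570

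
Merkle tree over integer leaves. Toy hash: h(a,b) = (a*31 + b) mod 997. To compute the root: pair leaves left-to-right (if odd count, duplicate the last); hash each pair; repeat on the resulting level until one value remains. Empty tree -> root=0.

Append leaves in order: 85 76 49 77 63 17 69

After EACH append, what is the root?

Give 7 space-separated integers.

Answer: 85 717 864 892 440 962 203

Derivation:
After append 85 (leaves=[85]):
  L0: [85]
  root=85
After append 76 (leaves=[85, 76]):
  L0: [85, 76]
  L1: h(85,76)=(85*31+76)%997=717 -> [717]
  root=717
After append 49 (leaves=[85, 76, 49]):
  L0: [85, 76, 49]
  L1: h(85,76)=(85*31+76)%997=717 h(49,49)=(49*31+49)%997=571 -> [717, 571]
  L2: h(717,571)=(717*31+571)%997=864 -> [864]
  root=864
After append 77 (leaves=[85, 76, 49, 77]):
  L0: [85, 76, 49, 77]
  L1: h(85,76)=(85*31+76)%997=717 h(49,77)=(49*31+77)%997=599 -> [717, 599]
  L2: h(717,599)=(717*31+599)%997=892 -> [892]
  root=892
After append 63 (leaves=[85, 76, 49, 77, 63]):
  L0: [85, 76, 49, 77, 63]
  L1: h(85,76)=(85*31+76)%997=717 h(49,77)=(49*31+77)%997=599 h(63,63)=(63*31+63)%997=22 -> [717, 599, 22]
  L2: h(717,599)=(717*31+599)%997=892 h(22,22)=(22*31+22)%997=704 -> [892, 704]
  L3: h(892,704)=(892*31+704)%997=440 -> [440]
  root=440
After append 17 (leaves=[85, 76, 49, 77, 63, 17]):
  L0: [85, 76, 49, 77, 63, 17]
  L1: h(85,76)=(85*31+76)%997=717 h(49,77)=(49*31+77)%997=599 h(63,17)=(63*31+17)%997=973 -> [717, 599, 973]
  L2: h(717,599)=(717*31+599)%997=892 h(973,973)=(973*31+973)%997=229 -> [892, 229]
  L3: h(892,229)=(892*31+229)%997=962 -> [962]
  root=962
After append 69 (leaves=[85, 76, 49, 77, 63, 17, 69]):
  L0: [85, 76, 49, 77, 63, 17, 69]
  L1: h(85,76)=(85*31+76)%997=717 h(49,77)=(49*31+77)%997=599 h(63,17)=(63*31+17)%997=973 h(69,69)=(69*31+69)%997=214 -> [717, 599, 973, 214]
  L2: h(717,599)=(717*31+599)%997=892 h(973,214)=(973*31+214)%997=467 -> [892, 467]
  L3: h(892,467)=(892*31+467)%997=203 -> [203]
  root=203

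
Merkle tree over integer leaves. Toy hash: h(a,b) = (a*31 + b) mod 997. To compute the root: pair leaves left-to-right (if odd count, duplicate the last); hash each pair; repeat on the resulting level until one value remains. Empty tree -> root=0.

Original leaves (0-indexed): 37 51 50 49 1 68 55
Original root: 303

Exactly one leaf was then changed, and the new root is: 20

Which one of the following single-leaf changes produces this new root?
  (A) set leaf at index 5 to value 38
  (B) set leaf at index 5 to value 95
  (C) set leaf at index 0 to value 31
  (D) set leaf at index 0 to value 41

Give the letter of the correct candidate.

Answer: C

Derivation:
Original leaves: [37, 51, 50, 49, 1, 68, 55]
Target new root: 20
Try each candidate change and compute the resulting root:
Candidate A: set leaf[5] = 38 -> leaves = [37, 51, 50, 49, 1, 38, 55]
  L0: [37, 51, 50, 49, 1, 38, 55]
  L1: h(37,51)=(37*31+51)%997=201 h(50,49)=(50*31+49)%997=602 h(1,38)=(1*31+38)%997=69 h(55,55)=(55*31+55)%997=763 -> [201, 602, 69, 763]
  L2: h(201,602)=(201*31+602)%997=851 h(69,763)=(69*31+763)%997=908 -> [851, 908]
  L3: h(851,908)=(851*31+908)%997=370 -> [370]
  root = 370 != target 20
Candidate B: set leaf[5] = 95 -> leaves = [37, 51, 50, 49, 1, 95, 55]
  L0: [37, 51, 50, 49, 1, 95, 55]
  L1: h(37,51)=(37*31+51)%997=201 h(50,49)=(50*31+49)%997=602 h(1,95)=(1*31+95)%997=126 h(55,55)=(55*31+55)%997=763 -> [201, 602, 126, 763]
  L2: h(201,602)=(201*31+602)%997=851 h(126,763)=(126*31+763)%997=681 -> [851, 681]
  L3: h(851,681)=(851*31+681)%997=143 -> [143]
  root = 143 != target 20
Candidate C: set leaf[0] = 31 -> leaves = [31, 51, 50, 49, 1, 68, 55]
  L0: [31, 51, 50, 49, 1, 68, 55]
  L1: h(31,51)=(31*31+51)%997=15 h(50,49)=(50*31+49)%997=602 h(1,68)=(1*31+68)%997=99 h(55,55)=(55*31+55)%997=763 -> [15, 602, 99, 763]
  L2: h(15,602)=(15*31+602)%997=70 h(99,763)=(99*31+763)%997=841 -> [70, 841]
  L3: h(70,841)=(70*31+841)%997=20 -> [20]
  root = 20 == target 20  ** MATCH **
Candidate D: set leaf[0] = 41 -> leaves = [41, 51, 50, 49, 1, 68, 55]
  L0: [41, 51, 50, 49, 1, 68, 55]
  L1: h(41,51)=(41*31+51)%997=325 h(50,49)=(50*31+49)%997=602 h(1,68)=(1*31+68)%997=99 h(55,55)=(55*31+55)%997=763 -> [325, 602, 99, 763]
  L2: h(325,602)=(325*31+602)%997=707 h(99,763)=(99*31+763)%997=841 -> [707, 841]
  L3: h(707,841)=(707*31+841)%997=824 -> [824]
  root = 824 != target 20
Candidate C produces the target root.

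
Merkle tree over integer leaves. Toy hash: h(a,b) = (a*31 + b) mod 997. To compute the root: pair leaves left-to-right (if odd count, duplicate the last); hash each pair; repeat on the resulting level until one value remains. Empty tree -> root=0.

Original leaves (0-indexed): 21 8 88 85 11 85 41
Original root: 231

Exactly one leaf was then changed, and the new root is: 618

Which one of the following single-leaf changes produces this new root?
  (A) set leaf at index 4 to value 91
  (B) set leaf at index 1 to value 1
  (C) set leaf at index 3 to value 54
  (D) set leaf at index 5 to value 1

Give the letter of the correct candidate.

Answer: D

Derivation:
Original leaves: [21, 8, 88, 85, 11, 85, 41]
Target new root: 618
Try each candidate change and compute the resulting root:
Candidate A: set leaf[4] = 91 -> leaves = [21, 8, 88, 85, 91, 85, 41]
  L0: [21, 8, 88, 85, 91, 85, 41]
  L1: h(21,8)=(21*31+8)%997=659 h(88,85)=(88*31+85)%997=819 h(91,85)=(91*31+85)%997=912 h(41,41)=(41*31+41)%997=315 -> [659, 819, 912, 315]
  L2: h(659,819)=(659*31+819)%997=311 h(912,315)=(912*31+315)%997=671 -> [311, 671]
  L3: h(311,671)=(311*31+671)%997=342 -> [342]
  root = 342 != target 618
Candidate B: set leaf[1] = 1 -> leaves = [21, 1, 88, 85, 11, 85, 41]
  L0: [21, 1, 88, 85, 11, 85, 41]
  L1: h(21,1)=(21*31+1)%997=652 h(88,85)=(88*31+85)%997=819 h(11,85)=(11*31+85)%997=426 h(41,41)=(41*31+41)%997=315 -> [652, 819, 426, 315]
  L2: h(652,819)=(652*31+819)%997=94 h(426,315)=(426*31+315)%997=560 -> [94, 560]
  L3: h(94,560)=(94*31+560)%997=483 -> [483]
  root = 483 != target 618
Candidate C: set leaf[3] = 54 -> leaves = [21, 8, 88, 54, 11, 85, 41]
  L0: [21, 8, 88, 54, 11, 85, 41]
  L1: h(21,8)=(21*31+8)%997=659 h(88,54)=(88*31+54)%997=788 h(11,85)=(11*31+85)%997=426 h(41,41)=(41*31+41)%997=315 -> [659, 788, 426, 315]
  L2: h(659,788)=(659*31+788)%997=280 h(426,315)=(426*31+315)%997=560 -> [280, 560]
  L3: h(280,560)=(280*31+560)%997=267 -> [267]
  root = 267 != target 618
Candidate D: set leaf[5] = 1 -> leaves = [21, 8, 88, 85, 11, 1, 41]
  L0: [21, 8, 88, 85, 11, 1, 41]
  L1: h(21,8)=(21*31+8)%997=659 h(88,85)=(88*31+85)%997=819 h(11,1)=(11*31+1)%997=342 h(41,41)=(41*31+41)%997=315 -> [659, 819, 342, 315]
  L2: h(659,819)=(659*31+819)%997=311 h(342,315)=(342*31+315)%997=947 -> [311, 947]
  L3: h(311,947)=(311*31+947)%997=618 -> [618]
  root = 618 == target 618  ** MATCH **
Candidate D produces the target root.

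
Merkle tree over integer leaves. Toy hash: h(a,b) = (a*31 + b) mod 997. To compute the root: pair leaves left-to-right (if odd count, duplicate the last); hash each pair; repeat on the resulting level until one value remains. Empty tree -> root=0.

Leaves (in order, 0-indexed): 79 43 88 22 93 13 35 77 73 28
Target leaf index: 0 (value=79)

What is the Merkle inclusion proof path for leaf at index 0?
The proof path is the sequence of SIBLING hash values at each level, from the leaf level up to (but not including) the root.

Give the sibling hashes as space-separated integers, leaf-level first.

L0 (leaves): [79, 43, 88, 22, 93, 13, 35, 77, 73, 28], target index=0
L1: h(79,43)=(79*31+43)%997=498 [pair 0] h(88,22)=(88*31+22)%997=756 [pair 1] h(93,13)=(93*31+13)%997=902 [pair 2] h(35,77)=(35*31+77)%997=165 [pair 3] h(73,28)=(73*31+28)%997=297 [pair 4] -> [498, 756, 902, 165, 297]
  Sibling for proof at L0: 43
L2: h(498,756)=(498*31+756)%997=242 [pair 0] h(902,165)=(902*31+165)%997=211 [pair 1] h(297,297)=(297*31+297)%997=531 [pair 2] -> [242, 211, 531]
  Sibling for proof at L1: 756
L3: h(242,211)=(242*31+211)%997=734 [pair 0] h(531,531)=(531*31+531)%997=43 [pair 1] -> [734, 43]
  Sibling for proof at L2: 211
L4: h(734,43)=(734*31+43)%997=863 [pair 0] -> [863]
  Sibling for proof at L3: 43
Root: 863
Proof path (sibling hashes from leaf to root): [43, 756, 211, 43]

Answer: 43 756 211 43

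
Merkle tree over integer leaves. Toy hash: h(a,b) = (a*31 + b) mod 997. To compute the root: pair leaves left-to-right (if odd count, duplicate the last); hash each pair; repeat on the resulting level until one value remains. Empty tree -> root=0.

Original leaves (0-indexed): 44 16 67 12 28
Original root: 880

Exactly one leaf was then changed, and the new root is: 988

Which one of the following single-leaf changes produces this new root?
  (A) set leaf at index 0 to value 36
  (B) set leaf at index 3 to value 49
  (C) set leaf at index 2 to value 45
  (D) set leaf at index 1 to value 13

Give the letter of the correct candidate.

Original leaves: [44, 16, 67, 12, 28]
Target new root: 988
Try each candidate change and compute the resulting root:
Candidate A: set leaf[0] = 36 -> leaves = [36, 16, 67, 12, 28]
  L0: [36, 16, 67, 12, 28]
  L1: h(36,16)=(36*31+16)%997=135 h(67,12)=(67*31+12)%997=95 h(28,28)=(28*31+28)%997=896 -> [135, 95, 896]
  L2: h(135,95)=(135*31+95)%997=292 h(896,896)=(896*31+896)%997=756 -> [292, 756]
  L3: h(292,756)=(292*31+756)%997=835 -> [835]
  root = 835 != target 988
Candidate B: set leaf[3] = 49 -> leaves = [44, 16, 67, 49, 28]
  L0: [44, 16, 67, 49, 28]
  L1: h(44,16)=(44*31+16)%997=383 h(67,49)=(67*31+49)%997=132 h(28,28)=(28*31+28)%997=896 -> [383, 132, 896]
  L2: h(383,132)=(383*31+132)%997=41 h(896,896)=(896*31+896)%997=756 -> [41, 756]
  L3: h(41,756)=(41*31+756)%997=33 -> [33]
  root = 33 != target 988
Candidate C: set leaf[2] = 45 -> leaves = [44, 16, 45, 12, 28]
  L0: [44, 16, 45, 12, 28]
  L1: h(44,16)=(44*31+16)%997=383 h(45,12)=(45*31+12)%997=410 h(28,28)=(28*31+28)%997=896 -> [383, 410, 896]
  L2: h(383,410)=(383*31+410)%997=319 h(896,896)=(896*31+896)%997=756 -> [319, 756]
  L3: h(319,756)=(319*31+756)%997=675 -> [675]
  root = 675 != target 988
Candidate D: set leaf[1] = 13 -> leaves = [44, 13, 67, 12, 28]
  L0: [44, 13, 67, 12, 28]
  L1: h(44,13)=(44*31+13)%997=380 h(67,12)=(67*31+12)%997=95 h(28,28)=(28*31+28)%997=896 -> [380, 95, 896]
  L2: h(380,95)=(380*31+95)%997=908 h(896,896)=(896*31+896)%997=756 -> [908, 756]
  L3: h(908,756)=(908*31+756)%997=988 -> [988]
  root = 988 == target 988  ** MATCH **
Candidate D produces the target root.

Answer: D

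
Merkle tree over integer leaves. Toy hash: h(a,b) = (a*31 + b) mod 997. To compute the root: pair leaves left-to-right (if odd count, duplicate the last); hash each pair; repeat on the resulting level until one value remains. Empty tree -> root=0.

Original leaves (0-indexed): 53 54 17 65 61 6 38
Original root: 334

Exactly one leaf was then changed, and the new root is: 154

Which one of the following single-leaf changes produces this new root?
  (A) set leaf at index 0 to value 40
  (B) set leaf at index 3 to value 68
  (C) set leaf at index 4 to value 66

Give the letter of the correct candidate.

Original leaves: [53, 54, 17, 65, 61, 6, 38]
Target new root: 154
Try each candidate change and compute the resulting root:
Candidate A: set leaf[0] = 40 -> leaves = [40, 54, 17, 65, 61, 6, 38]
  L0: [40, 54, 17, 65, 61, 6, 38]
  L1: h(40,54)=(40*31+54)%997=297 h(17,65)=(17*31+65)%997=592 h(61,6)=(61*31+6)%997=900 h(38,38)=(38*31+38)%997=219 -> [297, 592, 900, 219]
  L2: h(297,592)=(297*31+592)%997=826 h(900,219)=(900*31+219)%997=203 -> [826, 203]
  L3: h(826,203)=(826*31+203)%997=884 -> [884]
  root = 884 != target 154
Candidate B: set leaf[3] = 68 -> leaves = [53, 54, 17, 68, 61, 6, 38]
  L0: [53, 54, 17, 68, 61, 6, 38]
  L1: h(53,54)=(53*31+54)%997=700 h(17,68)=(17*31+68)%997=595 h(61,6)=(61*31+6)%997=900 h(38,38)=(38*31+38)%997=219 -> [700, 595, 900, 219]
  L2: h(700,595)=(700*31+595)%997=361 h(900,219)=(900*31+219)%997=203 -> [361, 203]
  L3: h(361,203)=(361*31+203)%997=427 -> [427]
  root = 427 != target 154
Candidate C: set leaf[4] = 66 -> leaves = [53, 54, 17, 65, 66, 6, 38]
  L0: [53, 54, 17, 65, 66, 6, 38]
  L1: h(53,54)=(53*31+54)%997=700 h(17,65)=(17*31+65)%997=592 h(66,6)=(66*31+6)%997=58 h(38,38)=(38*31+38)%997=219 -> [700, 592, 58, 219]
  L2: h(700,592)=(700*31+592)%997=358 h(58,219)=(58*31+219)%997=23 -> [358, 23]
  L3: h(358,23)=(358*31+23)%997=154 -> [154]
  root = 154 == target 154  ** MATCH **
Candidate C produces the target root.

Answer: C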